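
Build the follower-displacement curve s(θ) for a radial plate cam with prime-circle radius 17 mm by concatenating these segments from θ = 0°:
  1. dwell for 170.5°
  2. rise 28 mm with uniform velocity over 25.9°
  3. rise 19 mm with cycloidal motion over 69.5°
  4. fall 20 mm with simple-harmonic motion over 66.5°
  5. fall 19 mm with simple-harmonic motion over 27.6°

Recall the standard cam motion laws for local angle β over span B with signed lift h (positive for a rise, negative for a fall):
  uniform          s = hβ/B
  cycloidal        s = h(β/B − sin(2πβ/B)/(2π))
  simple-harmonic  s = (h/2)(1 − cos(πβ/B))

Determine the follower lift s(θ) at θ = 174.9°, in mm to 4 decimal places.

seg 1 [0°–170.5°] dwell: s stays 0.0000
seg 2 [170.5°–196.4°] uniform, h=28: θ=174.9° here. β=4.4, B=25.9. 28·4.4/25.9 = 4.7568 → s = 4.7568

4.7568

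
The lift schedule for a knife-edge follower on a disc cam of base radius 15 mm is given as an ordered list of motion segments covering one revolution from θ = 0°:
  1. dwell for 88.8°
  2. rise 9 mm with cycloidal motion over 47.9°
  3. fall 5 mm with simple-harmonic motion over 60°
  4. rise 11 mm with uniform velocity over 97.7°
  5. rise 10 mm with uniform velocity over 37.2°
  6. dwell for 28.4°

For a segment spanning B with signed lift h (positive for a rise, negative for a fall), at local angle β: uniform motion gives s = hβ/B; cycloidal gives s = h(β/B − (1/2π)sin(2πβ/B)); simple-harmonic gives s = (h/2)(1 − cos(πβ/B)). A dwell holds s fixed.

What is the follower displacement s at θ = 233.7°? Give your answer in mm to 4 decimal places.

seg 1 [0°–88.8°] dwell: s stays 0.0000
seg 2 [88.8°–136.7°] cycloidal, h=9: full span → s += 9 → s = 9.0000
seg 3 [136.7°–196.7°] simple-harmonic, h=-5: full span → s += -5 → s = 4.0000
seg 4 [196.7°–294.4°] uniform, h=11: θ=233.7° here. β=37, B=97.7. 11·37/97.7 = 4.1658 → s = 8.1658

8.1658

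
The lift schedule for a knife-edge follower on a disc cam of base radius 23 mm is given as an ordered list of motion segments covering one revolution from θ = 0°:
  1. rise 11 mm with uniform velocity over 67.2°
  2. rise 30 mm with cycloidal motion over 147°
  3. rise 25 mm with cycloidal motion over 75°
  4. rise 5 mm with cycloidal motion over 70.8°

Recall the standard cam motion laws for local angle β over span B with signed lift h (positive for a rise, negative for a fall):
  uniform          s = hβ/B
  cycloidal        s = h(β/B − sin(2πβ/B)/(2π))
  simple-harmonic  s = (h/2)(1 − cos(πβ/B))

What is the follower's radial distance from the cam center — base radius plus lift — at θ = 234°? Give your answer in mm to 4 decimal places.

seg 1 [0°–67.2°] uniform, h=11: full span → s += 11 → s = 11.0000
seg 2 [67.2°–214.2°] cycloidal, h=30: full span → s += 30 → s = 41.0000
seg 3 [214.2°–289.2°] cycloidal, h=25: θ=234° here. β=19.8, B=75. 25·(0.2640 − sin(2π·0.2640)/(2π)) = 2.6365 → s = 43.6365
radial distance = base radius + s = 23 + 43.6365 = 66.6365

66.6365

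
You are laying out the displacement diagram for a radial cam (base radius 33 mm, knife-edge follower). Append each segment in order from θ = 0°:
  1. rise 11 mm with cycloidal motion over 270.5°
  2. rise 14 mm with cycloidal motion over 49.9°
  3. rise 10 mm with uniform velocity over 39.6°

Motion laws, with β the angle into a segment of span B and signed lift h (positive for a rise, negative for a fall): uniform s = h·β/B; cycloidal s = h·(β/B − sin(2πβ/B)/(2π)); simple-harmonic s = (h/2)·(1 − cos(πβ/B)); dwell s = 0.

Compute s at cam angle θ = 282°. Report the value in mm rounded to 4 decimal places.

seg 1 [0°–270.5°] cycloidal, h=11: full span → s += 11 → s = 11.0000
seg 2 [270.5°–320.4°] cycloidal, h=14: θ=282° here. β=11.5, B=49.9. 14·(0.2305 − sin(2π·0.2305)/(2π)) = 1.0151 → s = 12.0151

12.0151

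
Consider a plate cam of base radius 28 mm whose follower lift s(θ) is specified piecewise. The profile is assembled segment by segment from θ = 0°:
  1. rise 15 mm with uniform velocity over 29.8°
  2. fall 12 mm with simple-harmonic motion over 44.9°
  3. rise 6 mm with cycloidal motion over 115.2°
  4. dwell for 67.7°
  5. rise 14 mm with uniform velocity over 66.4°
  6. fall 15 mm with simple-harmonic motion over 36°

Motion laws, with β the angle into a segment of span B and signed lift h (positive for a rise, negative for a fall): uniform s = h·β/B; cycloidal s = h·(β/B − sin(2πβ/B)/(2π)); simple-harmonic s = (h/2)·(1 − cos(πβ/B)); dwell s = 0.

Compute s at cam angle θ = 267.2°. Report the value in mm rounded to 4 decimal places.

seg 1 [0°–29.8°] uniform, h=15: full span → s += 15 → s = 15.0000
seg 2 [29.8°–74.7°] simple-harmonic, h=-12: full span → s += -12 → s = 3.0000
seg 3 [74.7°–189.9°] cycloidal, h=6: full span → s += 6 → s = 9.0000
seg 4 [189.9°–257.6°] dwell: s stays 9.0000
seg 5 [257.6°–324°] uniform, h=14: θ=267.2° here. β=9.6, B=66.4. 14·9.6/66.4 = 2.0241 → s = 11.0241

11.0241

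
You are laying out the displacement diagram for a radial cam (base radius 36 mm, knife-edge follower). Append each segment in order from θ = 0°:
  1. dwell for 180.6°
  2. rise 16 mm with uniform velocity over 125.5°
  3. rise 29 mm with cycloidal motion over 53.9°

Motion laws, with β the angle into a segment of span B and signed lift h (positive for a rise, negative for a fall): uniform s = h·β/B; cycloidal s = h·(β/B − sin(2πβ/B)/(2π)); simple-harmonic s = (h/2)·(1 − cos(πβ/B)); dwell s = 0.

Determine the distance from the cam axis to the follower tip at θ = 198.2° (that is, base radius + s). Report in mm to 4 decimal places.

seg 1 [0°–180.6°] dwell: s stays 0.0000
seg 2 [180.6°–306.1°] uniform, h=16: θ=198.2° here. β=17.6, B=125.5. 16·17.6/125.5 = 2.2438 → s = 2.2438
radial distance = base radius + s = 36 + 2.2438 = 38.2438

38.2438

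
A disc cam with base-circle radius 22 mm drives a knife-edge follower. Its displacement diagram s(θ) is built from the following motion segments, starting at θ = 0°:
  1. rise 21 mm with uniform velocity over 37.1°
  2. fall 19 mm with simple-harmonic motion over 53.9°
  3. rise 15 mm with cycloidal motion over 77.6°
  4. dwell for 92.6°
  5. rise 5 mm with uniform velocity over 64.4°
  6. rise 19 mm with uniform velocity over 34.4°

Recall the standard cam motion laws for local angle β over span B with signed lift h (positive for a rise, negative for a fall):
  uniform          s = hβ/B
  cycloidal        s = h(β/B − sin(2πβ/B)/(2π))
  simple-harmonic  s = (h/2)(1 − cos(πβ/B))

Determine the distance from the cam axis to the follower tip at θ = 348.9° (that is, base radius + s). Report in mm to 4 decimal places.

seg 1 [0°–37.1°] uniform, h=21: full span → s += 21 → s = 21.0000
seg 2 [37.1°–91°] simple-harmonic, h=-19: full span → s += -19 → s = 2.0000
seg 3 [91°–168.6°] cycloidal, h=15: full span → s += 15 → s = 17.0000
seg 4 [168.6°–261.2°] dwell: s stays 17.0000
seg 5 [261.2°–325.6°] uniform, h=5: full span → s += 5 → s = 22.0000
seg 6 [325.6°–360°] uniform, h=19: θ=348.9° here. β=23.3, B=34.4. 19·23.3/34.4 = 12.8692 → s = 34.8692
radial distance = base radius + s = 22 + 34.8692 = 56.8692

56.8692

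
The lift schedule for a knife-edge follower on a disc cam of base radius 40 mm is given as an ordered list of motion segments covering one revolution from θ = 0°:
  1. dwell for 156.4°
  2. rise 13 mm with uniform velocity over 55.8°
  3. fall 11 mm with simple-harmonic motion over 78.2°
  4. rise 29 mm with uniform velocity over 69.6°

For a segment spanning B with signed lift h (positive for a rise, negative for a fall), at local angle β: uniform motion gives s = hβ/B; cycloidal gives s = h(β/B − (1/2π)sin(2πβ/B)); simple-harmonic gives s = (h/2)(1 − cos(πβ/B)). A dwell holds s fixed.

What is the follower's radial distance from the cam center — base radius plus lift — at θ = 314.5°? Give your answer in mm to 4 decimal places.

seg 1 [0°–156.4°] dwell: s stays 0.0000
seg 2 [156.4°–212.2°] uniform, h=13: full span → s += 13 → s = 13.0000
seg 3 [212.2°–290.4°] simple-harmonic, h=-11: full span → s += -11 → s = 2.0000
seg 4 [290.4°–360°] uniform, h=29: θ=314.5° here. β=24.1, B=69.6. 29·24.1/69.6 = 10.0417 → s = 12.0417
radial distance = base radius + s = 40 + 12.0417 = 52.0417

52.0417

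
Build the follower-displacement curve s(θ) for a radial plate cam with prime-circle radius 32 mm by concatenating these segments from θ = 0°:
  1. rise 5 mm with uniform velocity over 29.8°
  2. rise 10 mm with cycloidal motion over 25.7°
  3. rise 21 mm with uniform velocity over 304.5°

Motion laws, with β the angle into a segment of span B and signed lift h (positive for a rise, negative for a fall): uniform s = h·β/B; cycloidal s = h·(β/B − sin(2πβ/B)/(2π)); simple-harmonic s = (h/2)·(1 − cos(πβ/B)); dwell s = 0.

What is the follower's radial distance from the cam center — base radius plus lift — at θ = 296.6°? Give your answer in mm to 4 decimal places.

seg 1 [0°–29.8°] uniform, h=5: full span → s += 5 → s = 5.0000
seg 2 [29.8°–55.5°] cycloidal, h=10: full span → s += 10 → s = 15.0000
seg 3 [55.5°–360°] uniform, h=21: θ=296.6° here. β=241.1, B=304.5. 21·241.1/304.5 = 16.6276 → s = 31.6276
radial distance = base radius + s = 32 + 31.6276 = 63.6276

63.6276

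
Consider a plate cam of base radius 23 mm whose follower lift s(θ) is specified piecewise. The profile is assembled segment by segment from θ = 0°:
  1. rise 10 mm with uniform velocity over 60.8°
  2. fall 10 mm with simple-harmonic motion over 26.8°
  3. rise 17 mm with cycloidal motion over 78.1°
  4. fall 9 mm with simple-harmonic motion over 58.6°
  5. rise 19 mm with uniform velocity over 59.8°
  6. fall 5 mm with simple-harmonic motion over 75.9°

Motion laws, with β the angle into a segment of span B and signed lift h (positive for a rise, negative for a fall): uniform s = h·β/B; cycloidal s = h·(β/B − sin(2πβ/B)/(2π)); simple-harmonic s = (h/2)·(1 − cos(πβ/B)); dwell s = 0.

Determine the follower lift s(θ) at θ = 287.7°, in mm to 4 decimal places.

seg 1 [0°–60.8°] uniform, h=10: full span → s += 10 → s = 10.0000
seg 2 [60.8°–87.6°] simple-harmonic, h=-10: full span → s += -10 → s = 0.0000
seg 3 [87.6°–165.7°] cycloidal, h=17: full span → s += 17 → s = 17.0000
seg 4 [165.7°–224.3°] simple-harmonic, h=-9: full span → s += -9 → s = 8.0000
seg 5 [224.3°–284.1°] uniform, h=19: full span → s += 19 → s = 27.0000
seg 6 [284.1°–360°] simple-harmonic, h=-5: θ=287.7° here. β=3.6, B=75.9. -5/2·(1 − cos(π·0.0474)) = -0.0277 → s = 26.9723

26.9723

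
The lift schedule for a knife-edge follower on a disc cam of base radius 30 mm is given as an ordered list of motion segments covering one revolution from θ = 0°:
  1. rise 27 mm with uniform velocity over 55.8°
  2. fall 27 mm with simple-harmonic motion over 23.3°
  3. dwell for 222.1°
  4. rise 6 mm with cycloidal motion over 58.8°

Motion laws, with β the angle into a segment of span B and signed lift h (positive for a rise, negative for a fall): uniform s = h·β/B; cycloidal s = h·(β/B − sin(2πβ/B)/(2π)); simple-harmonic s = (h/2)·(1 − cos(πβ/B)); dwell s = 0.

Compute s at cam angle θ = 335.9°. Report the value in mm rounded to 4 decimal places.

seg 1 [0°–55.8°] uniform, h=27: full span → s += 27 → s = 27.0000
seg 2 [55.8°–79.1°] simple-harmonic, h=-27: full span → s += -27 → s = 0.0000
seg 3 [79.1°–301.2°] dwell: s stays 0.0000
seg 4 [301.2°–360°] cycloidal, h=6: θ=335.9° here. β=34.7, B=58.8. 6·(0.5901 − sin(2π·0.5901)/(2π)) = 4.0532 → s = 4.0532

4.0532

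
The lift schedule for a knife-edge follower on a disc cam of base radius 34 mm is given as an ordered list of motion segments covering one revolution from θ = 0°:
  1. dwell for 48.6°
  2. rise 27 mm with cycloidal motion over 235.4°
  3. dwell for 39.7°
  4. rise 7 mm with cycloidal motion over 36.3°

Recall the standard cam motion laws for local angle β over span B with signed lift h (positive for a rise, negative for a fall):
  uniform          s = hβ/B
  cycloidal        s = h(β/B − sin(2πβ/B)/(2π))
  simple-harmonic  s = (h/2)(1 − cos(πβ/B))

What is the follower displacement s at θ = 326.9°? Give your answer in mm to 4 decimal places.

seg 1 [0°–48.6°] dwell: s stays 0.0000
seg 2 [48.6°–284°] cycloidal, h=27: full span → s += 27 → s = 27.0000
seg 3 [284°–323.7°] dwell: s stays 27.0000
seg 4 [323.7°–360°] cycloidal, h=7: θ=326.9° here. β=3.2, B=36.3. 7·(0.0882 − sin(2π·0.0882)/(2π)) = 0.0311 → s = 27.0311

27.0311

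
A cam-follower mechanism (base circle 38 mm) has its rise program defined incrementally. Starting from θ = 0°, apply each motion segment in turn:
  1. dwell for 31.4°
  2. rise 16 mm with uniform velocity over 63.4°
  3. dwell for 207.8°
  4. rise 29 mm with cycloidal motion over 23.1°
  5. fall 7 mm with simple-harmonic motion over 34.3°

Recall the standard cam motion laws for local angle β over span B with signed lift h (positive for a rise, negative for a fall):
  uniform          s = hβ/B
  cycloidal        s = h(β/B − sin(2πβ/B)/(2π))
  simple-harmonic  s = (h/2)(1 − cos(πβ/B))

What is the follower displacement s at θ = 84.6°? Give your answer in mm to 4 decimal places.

seg 1 [0°–31.4°] dwell: s stays 0.0000
seg 2 [31.4°–94.8°] uniform, h=16: θ=84.6° here. β=53.2, B=63.4. 16·53.2/63.4 = 13.4259 → s = 13.4259

13.4259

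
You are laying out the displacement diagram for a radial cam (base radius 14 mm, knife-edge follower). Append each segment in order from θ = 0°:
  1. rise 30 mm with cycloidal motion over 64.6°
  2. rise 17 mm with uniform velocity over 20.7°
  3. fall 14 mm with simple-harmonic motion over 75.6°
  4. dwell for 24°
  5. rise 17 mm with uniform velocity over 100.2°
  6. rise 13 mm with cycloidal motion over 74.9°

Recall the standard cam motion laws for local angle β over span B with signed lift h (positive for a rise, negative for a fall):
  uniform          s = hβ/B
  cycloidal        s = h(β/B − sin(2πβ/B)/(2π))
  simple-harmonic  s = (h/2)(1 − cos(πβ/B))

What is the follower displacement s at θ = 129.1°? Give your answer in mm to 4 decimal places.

seg 1 [0°–64.6°] cycloidal, h=30: full span → s += 30 → s = 30.0000
seg 2 [64.6°–85.3°] uniform, h=17: full span → s += 17 → s = 47.0000
seg 3 [85.3°–160.9°] simple-harmonic, h=-14: θ=129.1° here. β=43.8, B=75.6. -14/2·(1 − cos(π·0.5794)) = -8.7273 → s = 38.2727

38.2727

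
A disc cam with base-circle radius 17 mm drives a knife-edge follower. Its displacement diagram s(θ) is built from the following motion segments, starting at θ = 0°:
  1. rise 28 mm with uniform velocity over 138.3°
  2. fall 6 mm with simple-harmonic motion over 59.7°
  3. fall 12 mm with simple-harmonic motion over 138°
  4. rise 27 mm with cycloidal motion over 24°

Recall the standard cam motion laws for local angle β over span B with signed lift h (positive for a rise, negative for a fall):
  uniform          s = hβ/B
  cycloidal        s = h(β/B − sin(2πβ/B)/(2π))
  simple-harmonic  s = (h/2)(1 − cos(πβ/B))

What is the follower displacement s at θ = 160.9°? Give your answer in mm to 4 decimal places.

seg 1 [0°–138.3°] uniform, h=28: full span → s += 28 → s = 28.0000
seg 2 [138.3°–198°] simple-harmonic, h=-6: θ=160.9° here. β=22.6, B=59.7. -6/2·(1 − cos(π·0.3786)) = -1.8830 → s = 26.1170

26.1170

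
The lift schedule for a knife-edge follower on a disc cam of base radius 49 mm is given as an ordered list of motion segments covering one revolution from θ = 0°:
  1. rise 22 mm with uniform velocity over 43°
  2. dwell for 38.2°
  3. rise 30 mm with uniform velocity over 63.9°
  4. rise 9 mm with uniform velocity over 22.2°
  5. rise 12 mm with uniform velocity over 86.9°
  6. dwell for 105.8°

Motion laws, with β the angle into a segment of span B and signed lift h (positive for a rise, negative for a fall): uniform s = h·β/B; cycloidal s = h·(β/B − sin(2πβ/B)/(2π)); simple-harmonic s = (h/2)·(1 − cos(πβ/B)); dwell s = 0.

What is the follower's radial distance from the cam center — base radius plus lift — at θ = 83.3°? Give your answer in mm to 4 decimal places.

seg 1 [0°–43°] uniform, h=22: full span → s += 22 → s = 22.0000
seg 2 [43°–81.2°] dwell: s stays 22.0000
seg 3 [81.2°–145.1°] uniform, h=30: θ=83.3° here. β=2.1, B=63.9. 30·2.1/63.9 = 0.9859 → s = 22.9859
radial distance = base radius + s = 49 + 22.9859 = 71.9859

71.9859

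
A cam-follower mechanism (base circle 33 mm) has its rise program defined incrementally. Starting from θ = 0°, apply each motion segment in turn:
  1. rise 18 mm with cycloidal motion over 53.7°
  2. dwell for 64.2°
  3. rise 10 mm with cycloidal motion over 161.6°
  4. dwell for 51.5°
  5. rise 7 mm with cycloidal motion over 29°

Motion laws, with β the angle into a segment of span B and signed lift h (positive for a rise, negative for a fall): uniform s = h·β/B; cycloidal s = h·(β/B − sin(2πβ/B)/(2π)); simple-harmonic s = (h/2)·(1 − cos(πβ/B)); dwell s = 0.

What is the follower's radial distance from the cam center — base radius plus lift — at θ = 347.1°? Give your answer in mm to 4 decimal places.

seg 1 [0°–53.7°] cycloidal, h=18: full span → s += 18 → s = 18.0000
seg 2 [53.7°–117.9°] dwell: s stays 18.0000
seg 3 [117.9°–279.5°] cycloidal, h=10: full span → s += 10 → s = 28.0000
seg 4 [279.5°–331°] dwell: s stays 28.0000
seg 5 [331°–360°] cycloidal, h=7: θ=347.1° here. β=16.1, B=29. 7·(0.5552 − sin(2π·0.5552)/(2π)) = 4.2647 → s = 32.2647
radial distance = base radius + s = 33 + 32.2647 = 65.2647

65.2647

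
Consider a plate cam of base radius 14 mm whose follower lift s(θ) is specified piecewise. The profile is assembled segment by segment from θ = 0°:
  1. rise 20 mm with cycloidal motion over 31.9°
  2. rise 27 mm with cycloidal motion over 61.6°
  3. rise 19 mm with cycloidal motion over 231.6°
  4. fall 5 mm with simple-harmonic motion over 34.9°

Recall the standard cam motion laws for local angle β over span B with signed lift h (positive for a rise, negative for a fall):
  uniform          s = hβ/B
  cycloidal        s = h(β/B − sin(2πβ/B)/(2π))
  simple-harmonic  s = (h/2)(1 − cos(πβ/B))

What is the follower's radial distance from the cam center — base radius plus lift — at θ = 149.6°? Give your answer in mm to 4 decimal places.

seg 1 [0°–31.9°] cycloidal, h=20: full span → s += 20 → s = 20.0000
seg 2 [31.9°–93.5°] cycloidal, h=27: full span → s += 27 → s = 47.0000
seg 3 [93.5°–325.1°] cycloidal, h=19: θ=149.6° here. β=56.1, B=231.6. 19·(0.2422 − sin(2π·0.2422)/(2π)) = 1.5820 → s = 48.5820
radial distance = base radius + s = 14 + 48.5820 = 62.5820

62.5820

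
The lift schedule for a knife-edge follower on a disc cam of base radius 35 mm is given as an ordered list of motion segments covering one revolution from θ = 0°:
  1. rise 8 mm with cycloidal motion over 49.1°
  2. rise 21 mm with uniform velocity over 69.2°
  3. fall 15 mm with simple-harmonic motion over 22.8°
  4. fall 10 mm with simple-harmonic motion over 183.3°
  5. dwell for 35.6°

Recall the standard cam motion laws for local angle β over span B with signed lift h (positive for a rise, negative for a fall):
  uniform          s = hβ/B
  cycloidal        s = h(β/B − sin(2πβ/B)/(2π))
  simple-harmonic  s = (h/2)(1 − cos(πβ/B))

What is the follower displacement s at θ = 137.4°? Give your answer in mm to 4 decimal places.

seg 1 [0°–49.1°] cycloidal, h=8: full span → s += 8 → s = 8.0000
seg 2 [49.1°–118.3°] uniform, h=21: full span → s += 21 → s = 29.0000
seg 3 [118.3°–141.1°] simple-harmonic, h=-15: θ=137.4° here. β=19.1, B=22.8. -15/2·(1 − cos(π·0.8377)) = -14.0462 → s = 14.9538

14.9538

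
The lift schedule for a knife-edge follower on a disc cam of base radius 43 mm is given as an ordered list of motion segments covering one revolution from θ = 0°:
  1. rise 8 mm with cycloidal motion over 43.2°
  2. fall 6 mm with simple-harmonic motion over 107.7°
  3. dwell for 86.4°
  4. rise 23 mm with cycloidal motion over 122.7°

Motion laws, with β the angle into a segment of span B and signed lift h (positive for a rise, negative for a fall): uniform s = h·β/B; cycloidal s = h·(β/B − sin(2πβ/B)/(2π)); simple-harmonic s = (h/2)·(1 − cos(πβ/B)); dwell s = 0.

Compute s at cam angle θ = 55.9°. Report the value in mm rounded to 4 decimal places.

seg 1 [0°–43.2°] cycloidal, h=8: full span → s += 8 → s = 8.0000
seg 2 [43.2°–150.9°] simple-harmonic, h=-6: θ=55.9° here. β=12.7, B=107.7. -6/2·(1 − cos(π·0.1179)) = -0.2035 → s = 7.7965

7.7965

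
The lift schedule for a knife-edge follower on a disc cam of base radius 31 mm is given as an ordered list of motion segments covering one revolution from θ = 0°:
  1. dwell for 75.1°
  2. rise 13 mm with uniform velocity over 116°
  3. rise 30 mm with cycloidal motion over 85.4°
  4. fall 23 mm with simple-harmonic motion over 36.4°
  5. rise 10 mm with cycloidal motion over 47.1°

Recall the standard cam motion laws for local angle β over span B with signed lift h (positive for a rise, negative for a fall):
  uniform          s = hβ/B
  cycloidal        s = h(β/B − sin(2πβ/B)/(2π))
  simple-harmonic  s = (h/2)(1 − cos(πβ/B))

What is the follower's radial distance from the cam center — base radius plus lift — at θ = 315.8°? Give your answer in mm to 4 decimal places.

seg 1 [0°–75.1°] dwell: s stays 0.0000
seg 2 [75.1°–191.1°] uniform, h=13: full span → s += 13 → s = 13.0000
seg 3 [191.1°–276.5°] cycloidal, h=30: full span → s += 30 → s = 43.0000
seg 4 [276.5°–312.9°] simple-harmonic, h=-23: full span → s += -23 → s = 20.0000
seg 5 [312.9°–360°] cycloidal, h=10: θ=315.8° here. β=2.9, B=47.1. 10·(0.0616 − sin(2π·0.0616)/(2π)) = 0.0152 → s = 20.0152
radial distance = base radius + s = 31 + 20.0152 = 51.0152

51.0152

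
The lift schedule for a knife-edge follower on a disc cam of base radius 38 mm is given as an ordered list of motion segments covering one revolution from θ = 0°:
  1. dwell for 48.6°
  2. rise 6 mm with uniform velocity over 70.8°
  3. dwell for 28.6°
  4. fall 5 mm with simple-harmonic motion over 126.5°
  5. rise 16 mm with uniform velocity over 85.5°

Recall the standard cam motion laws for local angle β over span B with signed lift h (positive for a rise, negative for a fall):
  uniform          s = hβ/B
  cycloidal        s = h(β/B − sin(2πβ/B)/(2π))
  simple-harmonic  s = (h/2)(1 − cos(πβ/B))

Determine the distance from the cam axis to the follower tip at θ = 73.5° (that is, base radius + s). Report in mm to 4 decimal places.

seg 1 [0°–48.6°] dwell: s stays 0.0000
seg 2 [48.6°–119.4°] uniform, h=6: θ=73.5° here. β=24.9, B=70.8. 6·24.9/70.8 = 2.1102 → s = 2.1102
radial distance = base radius + s = 38 + 2.1102 = 40.1102

40.1102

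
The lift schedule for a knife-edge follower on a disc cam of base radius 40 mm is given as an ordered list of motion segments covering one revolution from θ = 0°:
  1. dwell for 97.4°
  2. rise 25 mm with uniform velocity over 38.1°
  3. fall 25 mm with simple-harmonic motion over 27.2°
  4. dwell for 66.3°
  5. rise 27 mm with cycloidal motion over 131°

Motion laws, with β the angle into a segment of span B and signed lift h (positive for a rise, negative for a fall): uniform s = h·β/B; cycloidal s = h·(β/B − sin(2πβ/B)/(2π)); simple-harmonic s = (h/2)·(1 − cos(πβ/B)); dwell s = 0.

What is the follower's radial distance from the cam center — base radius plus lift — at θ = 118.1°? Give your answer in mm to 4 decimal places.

seg 1 [0°–97.4°] dwell: s stays 0.0000
seg 2 [97.4°–135.5°] uniform, h=25: θ=118.1° here. β=20.7, B=38.1. 25·20.7/38.1 = 13.5827 → s = 13.5827
radial distance = base radius + s = 40 + 13.5827 = 53.5827

53.5827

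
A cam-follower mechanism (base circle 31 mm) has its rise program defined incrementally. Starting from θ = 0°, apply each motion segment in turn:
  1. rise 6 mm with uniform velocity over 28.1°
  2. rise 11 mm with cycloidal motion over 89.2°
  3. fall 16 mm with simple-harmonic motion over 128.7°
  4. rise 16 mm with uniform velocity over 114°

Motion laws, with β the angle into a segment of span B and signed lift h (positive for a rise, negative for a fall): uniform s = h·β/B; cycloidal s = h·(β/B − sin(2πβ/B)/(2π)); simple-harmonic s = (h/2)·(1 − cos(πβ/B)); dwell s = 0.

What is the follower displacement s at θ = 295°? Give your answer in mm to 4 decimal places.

seg 1 [0°–28.1°] uniform, h=6: full span → s += 6 → s = 6.0000
seg 2 [28.1°–117.3°] cycloidal, h=11: full span → s += 11 → s = 17.0000
seg 3 [117.3°–246°] simple-harmonic, h=-16: full span → s += -16 → s = 1.0000
seg 4 [246°–360°] uniform, h=16: θ=295° here. β=49, B=114. 16·49/114 = 6.8772 → s = 7.8772

7.8772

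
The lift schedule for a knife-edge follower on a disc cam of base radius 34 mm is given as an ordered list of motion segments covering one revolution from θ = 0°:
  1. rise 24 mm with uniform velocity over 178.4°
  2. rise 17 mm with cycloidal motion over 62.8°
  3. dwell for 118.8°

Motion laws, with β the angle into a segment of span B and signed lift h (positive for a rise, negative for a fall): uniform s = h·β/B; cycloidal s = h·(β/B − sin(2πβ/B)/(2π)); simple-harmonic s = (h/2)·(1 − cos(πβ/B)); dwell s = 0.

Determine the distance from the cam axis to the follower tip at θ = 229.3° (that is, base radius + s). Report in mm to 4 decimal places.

seg 1 [0°–178.4°] uniform, h=24: full span → s += 24 → s = 24.0000
seg 2 [178.4°–241.2°] cycloidal, h=17: θ=229.3° here. β=50.9, B=62.8. 17·(0.8105 − sin(2π·0.8105)/(2π)) = 16.2911 → s = 40.2911
radial distance = base radius + s = 34 + 40.2911 = 74.2911

74.2911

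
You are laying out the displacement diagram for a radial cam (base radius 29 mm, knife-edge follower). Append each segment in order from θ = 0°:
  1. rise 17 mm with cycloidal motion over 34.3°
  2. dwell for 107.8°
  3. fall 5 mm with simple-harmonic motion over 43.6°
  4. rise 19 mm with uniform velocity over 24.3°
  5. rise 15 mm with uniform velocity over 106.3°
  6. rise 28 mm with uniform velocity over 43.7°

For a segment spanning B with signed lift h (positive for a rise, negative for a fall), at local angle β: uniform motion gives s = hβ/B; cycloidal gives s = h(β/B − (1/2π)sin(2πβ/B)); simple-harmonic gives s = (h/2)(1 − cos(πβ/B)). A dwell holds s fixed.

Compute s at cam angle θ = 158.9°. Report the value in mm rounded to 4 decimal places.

seg 1 [0°–34.3°] cycloidal, h=17: full span → s += 17 → s = 17.0000
seg 2 [34.3°–142.1°] dwell: s stays 17.0000
seg 3 [142.1°–185.7°] simple-harmonic, h=-5: θ=158.9° here. β=16.8, B=43.6. -5/2·(1 − cos(π·0.3853)) = -1.6187 → s = 15.3813

15.3813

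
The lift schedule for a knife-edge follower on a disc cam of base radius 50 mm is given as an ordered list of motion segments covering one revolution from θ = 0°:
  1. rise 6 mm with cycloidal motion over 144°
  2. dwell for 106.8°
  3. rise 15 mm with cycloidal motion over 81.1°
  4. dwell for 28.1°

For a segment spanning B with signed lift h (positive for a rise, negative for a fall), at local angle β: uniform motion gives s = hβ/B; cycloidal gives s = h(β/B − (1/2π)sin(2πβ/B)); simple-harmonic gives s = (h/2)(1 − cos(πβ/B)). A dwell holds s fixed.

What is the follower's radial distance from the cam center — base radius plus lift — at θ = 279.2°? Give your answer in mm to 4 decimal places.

seg 1 [0°–144°] cycloidal, h=6: full span → s += 6 → s = 6.0000
seg 2 [144°–250.8°] dwell: s stays 6.0000
seg 3 [250.8°–331.9°] cycloidal, h=15: θ=279.2° here. β=28.4, B=81.1. 15·(0.3502 − sin(2π·0.3502)/(2π)) = 3.3230 → s = 9.3230
radial distance = base radius + s = 50 + 9.3230 = 59.3230

59.3230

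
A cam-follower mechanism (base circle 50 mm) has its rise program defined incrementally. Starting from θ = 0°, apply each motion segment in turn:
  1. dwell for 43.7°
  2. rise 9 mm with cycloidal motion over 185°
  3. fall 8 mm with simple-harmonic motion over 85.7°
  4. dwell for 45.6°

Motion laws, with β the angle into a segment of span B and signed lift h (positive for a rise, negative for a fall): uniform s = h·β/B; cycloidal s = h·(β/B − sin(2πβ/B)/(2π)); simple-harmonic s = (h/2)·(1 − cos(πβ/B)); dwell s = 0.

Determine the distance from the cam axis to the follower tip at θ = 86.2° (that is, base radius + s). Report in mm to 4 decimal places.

seg 1 [0°–43.7°] dwell: s stays 0.0000
seg 2 [43.7°–228.7°] cycloidal, h=9: θ=86.2° here. β=42.5, B=185. 9·(0.2297 − sin(2π·0.2297)/(2π)) = 0.6468 → s = 0.6468
radial distance = base radius + s = 50 + 0.6468 = 50.6468

50.6468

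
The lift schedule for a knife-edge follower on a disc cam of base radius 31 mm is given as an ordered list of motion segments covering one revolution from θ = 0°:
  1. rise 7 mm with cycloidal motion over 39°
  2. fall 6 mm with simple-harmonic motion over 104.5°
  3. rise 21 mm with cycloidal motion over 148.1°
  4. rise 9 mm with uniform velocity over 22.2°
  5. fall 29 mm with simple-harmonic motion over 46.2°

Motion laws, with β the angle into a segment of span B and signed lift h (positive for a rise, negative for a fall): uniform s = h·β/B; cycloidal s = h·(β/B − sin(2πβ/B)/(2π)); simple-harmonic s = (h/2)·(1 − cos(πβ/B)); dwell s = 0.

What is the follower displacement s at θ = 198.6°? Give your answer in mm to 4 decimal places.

seg 1 [0°–39°] cycloidal, h=7: full span → s += 7 → s = 7.0000
seg 2 [39°–143.5°] simple-harmonic, h=-6: full span → s += -6 → s = 1.0000
seg 3 [143.5°–291.6°] cycloidal, h=21: θ=198.6° here. β=55.1, B=148.1. 21·(0.3720 − sin(2π·0.3720)/(2π)) = 5.4062 → s = 6.4062

6.4062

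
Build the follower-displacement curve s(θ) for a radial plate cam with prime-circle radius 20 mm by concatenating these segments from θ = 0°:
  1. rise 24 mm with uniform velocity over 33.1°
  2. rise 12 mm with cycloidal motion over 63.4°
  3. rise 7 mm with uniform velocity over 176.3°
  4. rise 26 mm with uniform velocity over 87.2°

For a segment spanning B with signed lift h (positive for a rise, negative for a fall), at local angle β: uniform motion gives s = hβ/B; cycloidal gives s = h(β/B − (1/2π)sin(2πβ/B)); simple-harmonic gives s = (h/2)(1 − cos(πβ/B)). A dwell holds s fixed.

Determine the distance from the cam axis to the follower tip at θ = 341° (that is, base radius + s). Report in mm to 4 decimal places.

seg 1 [0°–33.1°] uniform, h=24: full span → s += 24 → s = 24.0000
seg 2 [33.1°–96.5°] cycloidal, h=12: full span → s += 12 → s = 36.0000
seg 3 [96.5°–272.8°] uniform, h=7: full span → s += 7 → s = 43.0000
seg 4 [272.8°–360°] uniform, h=26: θ=341° here. β=68.2, B=87.2. 26·68.2/87.2 = 20.3349 → s = 63.3349
radial distance = base radius + s = 20 + 63.3349 = 83.3349

83.3349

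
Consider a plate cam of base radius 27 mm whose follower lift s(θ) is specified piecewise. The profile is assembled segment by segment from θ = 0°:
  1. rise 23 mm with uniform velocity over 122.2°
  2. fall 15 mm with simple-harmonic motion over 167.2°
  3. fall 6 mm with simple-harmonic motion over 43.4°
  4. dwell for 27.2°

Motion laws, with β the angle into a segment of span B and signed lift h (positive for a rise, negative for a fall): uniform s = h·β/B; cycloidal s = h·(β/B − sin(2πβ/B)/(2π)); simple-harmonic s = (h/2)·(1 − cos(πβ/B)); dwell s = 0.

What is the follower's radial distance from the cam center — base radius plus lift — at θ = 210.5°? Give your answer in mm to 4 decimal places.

seg 1 [0°–122.2°] uniform, h=23: full span → s += 23 → s = 23.0000
seg 2 [122.2°–289.4°] simple-harmonic, h=-15: θ=210.5° here. β=88.3, B=167.2. -15/2·(1 − cos(π·0.5281)) = -8.1615 → s = 14.8385
radial distance = base radius + s = 27 + 14.8385 = 41.8385

41.8385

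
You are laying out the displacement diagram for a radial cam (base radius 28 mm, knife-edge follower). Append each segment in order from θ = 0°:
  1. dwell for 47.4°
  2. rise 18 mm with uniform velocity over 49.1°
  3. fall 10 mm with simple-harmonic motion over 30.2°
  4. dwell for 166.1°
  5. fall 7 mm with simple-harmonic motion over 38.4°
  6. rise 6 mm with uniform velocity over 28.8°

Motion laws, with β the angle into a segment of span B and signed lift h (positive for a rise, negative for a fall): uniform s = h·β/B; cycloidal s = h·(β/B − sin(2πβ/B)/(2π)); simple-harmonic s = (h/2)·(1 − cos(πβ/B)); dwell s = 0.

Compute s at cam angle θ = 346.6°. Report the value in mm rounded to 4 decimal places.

seg 1 [0°–47.4°] dwell: s stays 0.0000
seg 2 [47.4°–96.5°] uniform, h=18: full span → s += 18 → s = 18.0000
seg 3 [96.5°–126.7°] simple-harmonic, h=-10: full span → s += -10 → s = 8.0000
seg 4 [126.7°–292.8°] dwell: s stays 8.0000
seg 5 [292.8°–331.2°] simple-harmonic, h=-7: full span → s += -7 → s = 1.0000
seg 6 [331.2°–360°] uniform, h=6: θ=346.6° here. β=15.4, B=28.8. 6·15.4/28.8 = 3.2083 → s = 4.2083

4.2083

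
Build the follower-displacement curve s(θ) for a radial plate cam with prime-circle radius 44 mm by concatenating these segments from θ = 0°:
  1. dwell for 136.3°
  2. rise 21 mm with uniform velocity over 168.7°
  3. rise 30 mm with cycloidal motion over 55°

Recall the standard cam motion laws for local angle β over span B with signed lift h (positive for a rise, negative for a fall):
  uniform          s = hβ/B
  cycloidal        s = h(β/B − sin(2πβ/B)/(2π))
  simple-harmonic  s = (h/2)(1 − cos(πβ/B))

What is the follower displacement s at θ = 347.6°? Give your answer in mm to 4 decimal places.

seg 1 [0°–136.3°] dwell: s stays 0.0000
seg 2 [136.3°–305°] uniform, h=21: full span → s += 21 → s = 21.0000
seg 3 [305°–360°] cycloidal, h=30: θ=347.6° here. β=42.6, B=55. 30·(0.7745 − sin(2π·0.7745)/(2π)) = 27.9543 → s = 48.9543

48.9543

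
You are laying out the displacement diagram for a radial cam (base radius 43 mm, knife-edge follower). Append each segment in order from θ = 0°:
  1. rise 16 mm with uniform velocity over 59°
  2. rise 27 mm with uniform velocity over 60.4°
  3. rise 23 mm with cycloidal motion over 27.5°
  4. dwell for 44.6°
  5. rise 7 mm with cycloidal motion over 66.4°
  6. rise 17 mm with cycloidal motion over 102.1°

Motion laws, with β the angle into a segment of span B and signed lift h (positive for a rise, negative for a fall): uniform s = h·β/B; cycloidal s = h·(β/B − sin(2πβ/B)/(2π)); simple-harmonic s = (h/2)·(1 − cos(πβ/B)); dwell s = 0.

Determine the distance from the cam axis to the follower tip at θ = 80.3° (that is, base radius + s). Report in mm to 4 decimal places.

seg 1 [0°–59°] uniform, h=16: full span → s += 16 → s = 16.0000
seg 2 [59°–119.4°] uniform, h=27: θ=80.3° here. β=21.3, B=60.4. 27·21.3/60.4 = 9.5215 → s = 25.5215
radial distance = base radius + s = 43 + 25.5215 = 68.5215

68.5215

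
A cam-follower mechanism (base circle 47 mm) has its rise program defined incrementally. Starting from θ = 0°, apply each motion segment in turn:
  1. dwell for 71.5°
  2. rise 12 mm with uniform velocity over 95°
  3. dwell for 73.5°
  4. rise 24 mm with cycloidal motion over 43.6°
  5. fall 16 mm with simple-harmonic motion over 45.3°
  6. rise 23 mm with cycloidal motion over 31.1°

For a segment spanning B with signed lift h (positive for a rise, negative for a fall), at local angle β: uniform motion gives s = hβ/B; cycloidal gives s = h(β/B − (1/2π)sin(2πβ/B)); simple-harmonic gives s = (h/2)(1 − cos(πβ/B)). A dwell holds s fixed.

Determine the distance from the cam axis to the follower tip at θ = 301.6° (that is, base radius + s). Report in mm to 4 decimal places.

seg 1 [0°–71.5°] dwell: s stays 0.0000
seg 2 [71.5°–166.5°] uniform, h=12: full span → s += 12 → s = 12.0000
seg 3 [166.5°–240°] dwell: s stays 12.0000
seg 4 [240°–283.6°] cycloidal, h=24: full span → s += 24 → s = 36.0000
seg 5 [283.6°–328.9°] simple-harmonic, h=-16: θ=301.6° here. β=18, B=45.3. -16/2·(1 − cos(π·0.3974)) = -5.4646 → s = 30.5354
radial distance = base radius + s = 47 + 30.5354 = 77.5354

77.5354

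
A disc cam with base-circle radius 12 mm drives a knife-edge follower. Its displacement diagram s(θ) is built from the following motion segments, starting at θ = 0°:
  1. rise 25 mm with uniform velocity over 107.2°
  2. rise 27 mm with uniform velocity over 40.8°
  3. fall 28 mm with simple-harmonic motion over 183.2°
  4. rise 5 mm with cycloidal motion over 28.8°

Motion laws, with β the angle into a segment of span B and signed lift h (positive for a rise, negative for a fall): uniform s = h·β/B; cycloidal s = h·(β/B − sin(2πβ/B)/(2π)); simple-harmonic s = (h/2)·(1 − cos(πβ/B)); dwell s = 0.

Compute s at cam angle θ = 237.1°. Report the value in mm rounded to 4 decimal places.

seg 1 [0°–107.2°] uniform, h=25: full span → s += 25 → s = 25.0000
seg 2 [107.2°–148°] uniform, h=27: full span → s += 27 → s = 52.0000
seg 3 [148°–331.2°] simple-harmonic, h=-28: θ=237.1° here. β=89.1, B=183.2. -28/2·(1 − cos(π·0.4864)) = -13.4000 → s = 38.6000

38.6000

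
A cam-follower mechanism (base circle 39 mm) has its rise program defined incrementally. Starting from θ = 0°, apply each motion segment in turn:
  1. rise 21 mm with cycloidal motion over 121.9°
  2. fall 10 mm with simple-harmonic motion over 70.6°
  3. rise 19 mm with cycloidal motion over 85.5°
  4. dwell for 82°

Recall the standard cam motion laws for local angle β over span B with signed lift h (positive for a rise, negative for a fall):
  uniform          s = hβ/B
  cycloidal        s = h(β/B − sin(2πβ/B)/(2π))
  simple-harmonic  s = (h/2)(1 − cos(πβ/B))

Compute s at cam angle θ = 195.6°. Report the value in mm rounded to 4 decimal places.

seg 1 [0°–121.9°] cycloidal, h=21: full span → s += 21 → s = 21.0000
seg 2 [121.9°–192.5°] simple-harmonic, h=-10: full span → s += -10 → s = 11.0000
seg 3 [192.5°–278°] cycloidal, h=19: θ=195.6° here. β=3.1, B=85.5. 19·(0.0363 − sin(2π·0.0363)/(2π)) = 0.0059 → s = 11.0059

11.0059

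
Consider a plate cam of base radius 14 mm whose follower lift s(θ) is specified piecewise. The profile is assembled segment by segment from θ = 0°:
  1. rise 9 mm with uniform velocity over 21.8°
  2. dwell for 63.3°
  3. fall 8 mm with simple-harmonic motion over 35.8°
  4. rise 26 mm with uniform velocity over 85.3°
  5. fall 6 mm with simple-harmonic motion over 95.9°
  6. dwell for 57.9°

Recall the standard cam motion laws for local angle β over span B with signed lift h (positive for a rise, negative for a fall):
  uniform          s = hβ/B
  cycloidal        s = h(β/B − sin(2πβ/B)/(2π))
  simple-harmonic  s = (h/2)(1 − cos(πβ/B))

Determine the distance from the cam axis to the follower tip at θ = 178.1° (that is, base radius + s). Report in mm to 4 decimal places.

seg 1 [0°–21.8°] uniform, h=9: full span → s += 9 → s = 9.0000
seg 2 [21.8°–85.1°] dwell: s stays 9.0000
seg 3 [85.1°–120.9°] simple-harmonic, h=-8: full span → s += -8 → s = 1.0000
seg 4 [120.9°–206.2°] uniform, h=26: θ=178.1° here. β=57.2, B=85.3. 26·57.2/85.3 = 17.4349 → s = 18.4349
radial distance = base radius + s = 14 + 18.4349 = 32.4349

32.4349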